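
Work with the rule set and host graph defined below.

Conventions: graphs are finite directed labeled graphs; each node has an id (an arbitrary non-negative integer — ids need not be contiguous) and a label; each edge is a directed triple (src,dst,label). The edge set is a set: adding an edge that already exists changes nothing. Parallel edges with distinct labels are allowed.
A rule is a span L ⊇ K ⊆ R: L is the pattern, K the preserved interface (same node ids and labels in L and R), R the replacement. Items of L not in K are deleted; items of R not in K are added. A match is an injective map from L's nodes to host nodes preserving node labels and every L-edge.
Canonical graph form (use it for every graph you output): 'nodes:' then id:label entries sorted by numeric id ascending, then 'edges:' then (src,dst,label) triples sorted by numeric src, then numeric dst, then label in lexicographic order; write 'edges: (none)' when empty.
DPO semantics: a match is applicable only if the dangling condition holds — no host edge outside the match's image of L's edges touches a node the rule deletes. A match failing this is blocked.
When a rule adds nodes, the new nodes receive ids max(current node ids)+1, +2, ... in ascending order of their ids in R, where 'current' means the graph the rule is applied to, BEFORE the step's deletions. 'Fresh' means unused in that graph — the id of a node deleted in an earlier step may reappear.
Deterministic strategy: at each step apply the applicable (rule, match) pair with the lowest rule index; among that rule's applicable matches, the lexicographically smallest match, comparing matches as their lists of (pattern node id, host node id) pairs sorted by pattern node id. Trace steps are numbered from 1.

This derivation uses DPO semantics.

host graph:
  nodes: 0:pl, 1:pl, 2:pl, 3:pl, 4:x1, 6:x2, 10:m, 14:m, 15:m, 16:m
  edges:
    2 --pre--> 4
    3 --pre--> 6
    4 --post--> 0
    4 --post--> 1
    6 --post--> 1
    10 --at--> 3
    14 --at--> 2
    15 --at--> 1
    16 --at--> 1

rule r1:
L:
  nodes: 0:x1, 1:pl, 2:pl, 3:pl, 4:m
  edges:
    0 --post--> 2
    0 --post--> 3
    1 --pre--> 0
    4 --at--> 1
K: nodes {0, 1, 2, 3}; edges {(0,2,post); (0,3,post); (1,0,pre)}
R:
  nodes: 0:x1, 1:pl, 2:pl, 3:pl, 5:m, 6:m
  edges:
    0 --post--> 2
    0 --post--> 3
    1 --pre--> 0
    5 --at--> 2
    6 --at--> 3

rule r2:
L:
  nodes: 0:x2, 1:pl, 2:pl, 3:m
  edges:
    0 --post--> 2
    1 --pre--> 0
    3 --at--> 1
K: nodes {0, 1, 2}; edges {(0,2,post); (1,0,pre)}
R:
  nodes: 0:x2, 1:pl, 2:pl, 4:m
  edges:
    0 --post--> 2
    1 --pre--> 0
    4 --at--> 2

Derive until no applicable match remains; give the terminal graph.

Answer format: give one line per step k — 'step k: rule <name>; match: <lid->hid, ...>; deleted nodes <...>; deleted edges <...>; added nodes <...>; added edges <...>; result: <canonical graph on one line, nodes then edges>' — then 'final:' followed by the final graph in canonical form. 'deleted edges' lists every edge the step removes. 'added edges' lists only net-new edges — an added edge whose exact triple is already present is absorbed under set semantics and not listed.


step 1: rule r1; match: 0->4, 1->2, 2->0, 3->1, 4->14; deleted nodes 14; deleted edges (14,2,at); added nodes 17, 18; added edges (17,0,at); (18,1,at); result: nodes: 0:pl, 1:pl, 2:pl, 3:pl, 4:x1, 6:x2, 10:m, 15:m, 16:m, 17:m, 18:m edges: (2,4,pre); (3,6,pre); (4,0,post); (4,1,post); (6,1,post); (10,3,at); (15,1,at); (16,1,at); (17,0,at); (18,1,at)
step 2: rule r2; match: 0->6, 1->3, 2->1, 3->10; deleted nodes 10; deleted edges (10,3,at); added nodes 19; added edges (19,1,at); result: nodes: 0:pl, 1:pl, 2:pl, 3:pl, 4:x1, 6:x2, 15:m, 16:m, 17:m, 18:m, 19:m edges: (2,4,pre); (3,6,pre); (4,0,post); (4,1,post); (6,1,post); (15,1,at); (16,1,at); (17,0,at); (18,1,at); (19,1,at)
final:
nodes: 0:pl, 1:pl, 2:pl, 3:pl, 4:x1, 6:x2, 15:m, 16:m, 17:m, 18:m, 19:m
edges: (2,4,pre); (3,6,pre); (4,0,post); (4,1,post); (6,1,post); (15,1,at); (16,1,at); (17,0,at); (18,1,at); (19,1,at)


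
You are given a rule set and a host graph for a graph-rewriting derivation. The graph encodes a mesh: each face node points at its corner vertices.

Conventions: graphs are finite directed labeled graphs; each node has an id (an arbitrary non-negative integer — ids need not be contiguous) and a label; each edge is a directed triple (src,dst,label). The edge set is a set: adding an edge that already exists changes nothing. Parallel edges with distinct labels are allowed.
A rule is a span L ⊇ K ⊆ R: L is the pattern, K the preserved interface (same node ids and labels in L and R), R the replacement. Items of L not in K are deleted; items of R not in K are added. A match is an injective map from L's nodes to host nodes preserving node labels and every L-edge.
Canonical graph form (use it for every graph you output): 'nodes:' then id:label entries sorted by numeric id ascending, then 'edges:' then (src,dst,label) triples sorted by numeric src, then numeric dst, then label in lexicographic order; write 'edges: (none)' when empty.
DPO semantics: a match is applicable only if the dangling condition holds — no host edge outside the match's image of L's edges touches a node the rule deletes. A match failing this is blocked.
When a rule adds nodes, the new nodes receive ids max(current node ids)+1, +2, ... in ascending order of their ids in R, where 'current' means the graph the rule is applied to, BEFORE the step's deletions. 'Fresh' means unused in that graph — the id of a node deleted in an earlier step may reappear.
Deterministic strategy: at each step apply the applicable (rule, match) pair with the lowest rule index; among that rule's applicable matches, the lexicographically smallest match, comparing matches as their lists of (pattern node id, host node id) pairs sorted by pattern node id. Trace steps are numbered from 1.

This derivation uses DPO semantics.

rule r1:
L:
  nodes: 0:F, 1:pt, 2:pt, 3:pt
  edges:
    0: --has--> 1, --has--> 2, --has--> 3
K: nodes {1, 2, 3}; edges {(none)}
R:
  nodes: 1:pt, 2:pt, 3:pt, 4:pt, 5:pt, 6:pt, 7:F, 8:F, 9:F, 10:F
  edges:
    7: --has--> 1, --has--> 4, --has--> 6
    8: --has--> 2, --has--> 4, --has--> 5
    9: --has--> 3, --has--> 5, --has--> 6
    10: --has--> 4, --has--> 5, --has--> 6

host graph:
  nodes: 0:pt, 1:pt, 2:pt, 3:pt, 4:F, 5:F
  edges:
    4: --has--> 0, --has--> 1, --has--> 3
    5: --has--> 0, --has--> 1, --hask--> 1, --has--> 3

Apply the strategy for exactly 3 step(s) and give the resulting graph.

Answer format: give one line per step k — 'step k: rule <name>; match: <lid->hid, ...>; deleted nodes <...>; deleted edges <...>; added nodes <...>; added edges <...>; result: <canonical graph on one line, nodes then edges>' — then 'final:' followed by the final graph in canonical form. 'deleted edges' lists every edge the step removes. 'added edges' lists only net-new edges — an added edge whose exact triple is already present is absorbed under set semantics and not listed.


step 1: rule r1; match: 0->4, 1->0, 2->1, 3->3; deleted nodes 4; deleted edges (4,0,has); (4,1,has); (4,3,has); added nodes 6, 7, 8, 9, 10, 11, 12; added edges (9,0,has); (9,6,has); (9,8,has); (10,1,has); (10,6,has); (10,7,has); (11,3,has); (11,7,has); (11,8,has); (12,6,has); (12,7,has); (12,8,has); result: nodes: 0:pt, 1:pt, 2:pt, 3:pt, 5:F, 6:pt, 7:pt, 8:pt, 9:F, 10:F, 11:F, 12:F edges: (5,0,has); (5,1,has); (5,1,hask); (5,3,has); (9,0,has); (9,6,has); (9,8,has); (10,1,has); (10,6,has); (10,7,has); (11,3,has); (11,7,has); (11,8,has); (12,6,has); (12,7,has); (12,8,has)
step 2: rule r1; match: 0->9, 1->0, 2->6, 3->8; deleted nodes 9; deleted edges (9,0,has); (9,6,has); (9,8,has); added nodes 13, 14, 15, 16, 17, 18, 19; added edges (16,0,has); (16,13,has); (16,15,has); (17,6,has); (17,13,has); (17,14,has); (18,8,has); (18,14,has); (18,15,has); (19,13,has); (19,14,has); (19,15,has); result: nodes: 0:pt, 1:pt, 2:pt, 3:pt, 5:F, 6:pt, 7:pt, 8:pt, 10:F, 11:F, 12:F, 13:pt, 14:pt, 15:pt, 16:F, 17:F, 18:F, 19:F edges: (5,0,has); (5,1,has); (5,1,hask); (5,3,has); (10,1,has); (10,6,has); (10,7,has); (11,3,has); (11,7,has); (11,8,has); (12,6,has); (12,7,has); (12,8,has); (16,0,has); (16,13,has); (16,15,has); (17,6,has); (17,13,has); (17,14,has); (18,8,has); (18,14,has); (18,15,has); (19,13,has); (19,14,has); (19,15,has)
step 3: rule r1; match: 0->10, 1->1, 2->6, 3->7; deleted nodes 10; deleted edges (10,1,has); (10,6,has); (10,7,has); added nodes 20, 21, 22, 23, 24, 25, 26; added edges (23,1,has); (23,20,has); (23,22,has); (24,6,has); (24,20,has); (24,21,has); (25,7,has); (25,21,has); (25,22,has); (26,20,has); (26,21,has); (26,22,has); result: nodes: 0:pt, 1:pt, 2:pt, 3:pt, 5:F, 6:pt, 7:pt, 8:pt, 11:F, 12:F, 13:pt, 14:pt, 15:pt, 16:F, 17:F, 18:F, 19:F, 20:pt, 21:pt, 22:pt, 23:F, 24:F, 25:F, 26:F edges: (5,0,has); (5,1,has); (5,1,hask); (5,3,has); (11,3,has); (11,7,has); (11,8,has); (12,6,has); (12,7,has); (12,8,has); (16,0,has); (16,13,has); (16,15,has); (17,6,has); (17,13,has); (17,14,has); (18,8,has); (18,14,has); (18,15,has); (19,13,has); (19,14,has); (19,15,has); (23,1,has); (23,20,has); (23,22,has); (24,6,has); (24,20,has); (24,21,has); (25,7,has); (25,21,has); (25,22,has); (26,20,has); (26,21,has); (26,22,has)
final:
nodes: 0:pt, 1:pt, 2:pt, 3:pt, 5:F, 6:pt, 7:pt, 8:pt, 11:F, 12:F, 13:pt, 14:pt, 15:pt, 16:F, 17:F, 18:F, 19:F, 20:pt, 21:pt, 22:pt, 23:F, 24:F, 25:F, 26:F
edges: (5,0,has); (5,1,has); (5,1,hask); (5,3,has); (11,3,has); (11,7,has); (11,8,has); (12,6,has); (12,7,has); (12,8,has); (16,0,has); (16,13,has); (16,15,has); (17,6,has); (17,13,has); (17,14,has); (18,8,has); (18,14,has); (18,15,has); (19,13,has); (19,14,has); (19,15,has); (23,1,has); (23,20,has); (23,22,has); (24,6,has); (24,20,has); (24,21,has); (25,7,has); (25,21,has); (25,22,has); (26,20,has); (26,21,has); (26,22,has)


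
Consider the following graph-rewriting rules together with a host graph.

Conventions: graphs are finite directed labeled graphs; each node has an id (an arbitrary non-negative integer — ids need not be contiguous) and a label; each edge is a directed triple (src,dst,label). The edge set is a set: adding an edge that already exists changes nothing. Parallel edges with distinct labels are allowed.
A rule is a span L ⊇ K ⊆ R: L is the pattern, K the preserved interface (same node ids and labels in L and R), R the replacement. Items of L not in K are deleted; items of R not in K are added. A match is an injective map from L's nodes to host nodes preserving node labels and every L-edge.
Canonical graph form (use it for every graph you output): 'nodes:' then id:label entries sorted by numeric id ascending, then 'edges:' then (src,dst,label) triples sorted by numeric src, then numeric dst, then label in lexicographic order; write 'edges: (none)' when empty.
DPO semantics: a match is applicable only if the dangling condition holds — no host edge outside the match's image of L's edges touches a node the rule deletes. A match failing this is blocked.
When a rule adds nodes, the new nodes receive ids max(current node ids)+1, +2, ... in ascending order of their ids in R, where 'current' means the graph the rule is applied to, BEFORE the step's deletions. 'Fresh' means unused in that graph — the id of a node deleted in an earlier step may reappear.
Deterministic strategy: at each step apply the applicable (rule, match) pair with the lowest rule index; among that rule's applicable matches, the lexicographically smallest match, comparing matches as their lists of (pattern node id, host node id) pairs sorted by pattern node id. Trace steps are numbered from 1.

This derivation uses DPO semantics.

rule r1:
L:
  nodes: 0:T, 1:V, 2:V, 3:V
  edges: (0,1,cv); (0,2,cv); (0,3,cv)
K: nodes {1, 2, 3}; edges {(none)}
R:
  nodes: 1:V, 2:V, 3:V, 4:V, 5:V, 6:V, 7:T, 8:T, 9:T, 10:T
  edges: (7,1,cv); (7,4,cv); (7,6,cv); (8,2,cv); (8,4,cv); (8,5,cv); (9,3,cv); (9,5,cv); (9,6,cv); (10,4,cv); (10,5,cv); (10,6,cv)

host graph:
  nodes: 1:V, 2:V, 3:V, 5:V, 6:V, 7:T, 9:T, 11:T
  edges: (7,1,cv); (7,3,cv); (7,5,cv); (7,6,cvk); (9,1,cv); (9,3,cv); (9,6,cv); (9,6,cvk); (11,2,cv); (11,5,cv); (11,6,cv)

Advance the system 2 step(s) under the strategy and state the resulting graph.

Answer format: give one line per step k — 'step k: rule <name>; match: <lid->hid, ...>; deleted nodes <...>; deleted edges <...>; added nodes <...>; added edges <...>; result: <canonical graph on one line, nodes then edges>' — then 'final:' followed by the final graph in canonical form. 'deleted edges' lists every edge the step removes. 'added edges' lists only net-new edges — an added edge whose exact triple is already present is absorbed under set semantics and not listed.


step 1: rule r1; match: 0->11, 1->2, 2->5, 3->6; deleted nodes 11; deleted edges (11,2,cv); (11,5,cv); (11,6,cv); added nodes 12, 13, 14, 15, 16, 17, 18; added edges (15,2,cv); (15,12,cv); (15,14,cv); (16,5,cv); (16,12,cv); (16,13,cv); (17,6,cv); (17,13,cv); (17,14,cv); (18,12,cv); (18,13,cv); (18,14,cv); result: nodes: 1:V, 2:V, 3:V, 5:V, 6:V, 7:T, 9:T, 12:V, 13:V, 14:V, 15:T, 16:T, 17:T, 18:T edges: (7,1,cv); (7,3,cv); (7,5,cv); (7,6,cvk); (9,1,cv); (9,3,cv); (9,6,cv); (9,6,cvk); (15,2,cv); (15,12,cv); (15,14,cv); (16,5,cv); (16,12,cv); (16,13,cv); (17,6,cv); (17,13,cv); (17,14,cv); (18,12,cv); (18,13,cv); (18,14,cv)
step 2: rule r1; match: 0->15, 1->2, 2->12, 3->14; deleted nodes 15; deleted edges (15,2,cv); (15,12,cv); (15,14,cv); added nodes 19, 20, 21, 22, 23, 24, 25; added edges (22,2,cv); (22,19,cv); (22,21,cv); (23,12,cv); (23,19,cv); (23,20,cv); (24,14,cv); (24,20,cv); (24,21,cv); (25,19,cv); (25,20,cv); (25,21,cv); result: nodes: 1:V, 2:V, 3:V, 5:V, 6:V, 7:T, 9:T, 12:V, 13:V, 14:V, 16:T, 17:T, 18:T, 19:V, 20:V, 21:V, 22:T, 23:T, 24:T, 25:T edges: (7,1,cv); (7,3,cv); (7,5,cv); (7,6,cvk); (9,1,cv); (9,3,cv); (9,6,cv); (9,6,cvk); (16,5,cv); (16,12,cv); (16,13,cv); (17,6,cv); (17,13,cv); (17,14,cv); (18,12,cv); (18,13,cv); (18,14,cv); (22,2,cv); (22,19,cv); (22,21,cv); (23,12,cv); (23,19,cv); (23,20,cv); (24,14,cv); (24,20,cv); (24,21,cv); (25,19,cv); (25,20,cv); (25,21,cv)
final:
nodes: 1:V, 2:V, 3:V, 5:V, 6:V, 7:T, 9:T, 12:V, 13:V, 14:V, 16:T, 17:T, 18:T, 19:V, 20:V, 21:V, 22:T, 23:T, 24:T, 25:T
edges: (7,1,cv); (7,3,cv); (7,5,cv); (7,6,cvk); (9,1,cv); (9,3,cv); (9,6,cv); (9,6,cvk); (16,5,cv); (16,12,cv); (16,13,cv); (17,6,cv); (17,13,cv); (17,14,cv); (18,12,cv); (18,13,cv); (18,14,cv); (22,2,cv); (22,19,cv); (22,21,cv); (23,12,cv); (23,19,cv); (23,20,cv); (24,14,cv); (24,20,cv); (24,21,cv); (25,19,cv); (25,20,cv); (25,21,cv)


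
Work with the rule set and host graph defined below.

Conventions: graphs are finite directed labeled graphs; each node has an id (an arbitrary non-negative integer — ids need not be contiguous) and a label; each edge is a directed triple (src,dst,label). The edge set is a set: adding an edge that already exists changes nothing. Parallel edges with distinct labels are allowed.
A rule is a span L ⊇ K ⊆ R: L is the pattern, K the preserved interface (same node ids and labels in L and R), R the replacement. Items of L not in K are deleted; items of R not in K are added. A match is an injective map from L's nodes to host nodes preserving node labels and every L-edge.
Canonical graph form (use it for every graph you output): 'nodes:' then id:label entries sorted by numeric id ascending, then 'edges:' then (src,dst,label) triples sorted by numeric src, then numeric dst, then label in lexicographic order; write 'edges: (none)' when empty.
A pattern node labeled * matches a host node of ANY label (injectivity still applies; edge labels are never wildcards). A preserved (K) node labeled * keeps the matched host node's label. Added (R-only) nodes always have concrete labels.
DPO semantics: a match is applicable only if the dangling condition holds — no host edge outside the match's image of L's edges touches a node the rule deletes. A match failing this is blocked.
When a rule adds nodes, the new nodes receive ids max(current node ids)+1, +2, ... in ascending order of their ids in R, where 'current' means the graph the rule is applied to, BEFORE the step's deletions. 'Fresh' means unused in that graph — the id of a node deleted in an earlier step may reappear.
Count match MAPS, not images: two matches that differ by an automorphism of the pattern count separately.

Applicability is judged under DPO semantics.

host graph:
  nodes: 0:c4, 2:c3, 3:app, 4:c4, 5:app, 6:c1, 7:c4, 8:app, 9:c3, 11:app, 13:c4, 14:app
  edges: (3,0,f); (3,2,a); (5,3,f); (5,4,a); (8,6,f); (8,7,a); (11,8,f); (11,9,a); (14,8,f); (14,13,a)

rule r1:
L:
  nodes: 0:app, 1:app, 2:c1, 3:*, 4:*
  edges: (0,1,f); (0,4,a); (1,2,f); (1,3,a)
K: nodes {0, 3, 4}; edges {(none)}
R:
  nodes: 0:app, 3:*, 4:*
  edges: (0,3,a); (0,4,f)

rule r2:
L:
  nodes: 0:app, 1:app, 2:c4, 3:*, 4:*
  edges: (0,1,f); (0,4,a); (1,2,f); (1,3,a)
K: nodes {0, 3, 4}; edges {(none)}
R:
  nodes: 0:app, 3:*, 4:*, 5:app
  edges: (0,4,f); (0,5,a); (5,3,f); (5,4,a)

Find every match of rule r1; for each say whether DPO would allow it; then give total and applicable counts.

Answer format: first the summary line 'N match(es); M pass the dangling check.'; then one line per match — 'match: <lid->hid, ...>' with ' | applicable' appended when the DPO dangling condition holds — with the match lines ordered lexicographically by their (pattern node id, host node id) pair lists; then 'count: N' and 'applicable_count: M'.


2 match(es); 0 pass the dangling check.
match: 0->11, 1->8, 2->6, 3->7, 4->9
match: 0->14, 1->8, 2->6, 3->7, 4->13
count: 2
applicable_count: 0


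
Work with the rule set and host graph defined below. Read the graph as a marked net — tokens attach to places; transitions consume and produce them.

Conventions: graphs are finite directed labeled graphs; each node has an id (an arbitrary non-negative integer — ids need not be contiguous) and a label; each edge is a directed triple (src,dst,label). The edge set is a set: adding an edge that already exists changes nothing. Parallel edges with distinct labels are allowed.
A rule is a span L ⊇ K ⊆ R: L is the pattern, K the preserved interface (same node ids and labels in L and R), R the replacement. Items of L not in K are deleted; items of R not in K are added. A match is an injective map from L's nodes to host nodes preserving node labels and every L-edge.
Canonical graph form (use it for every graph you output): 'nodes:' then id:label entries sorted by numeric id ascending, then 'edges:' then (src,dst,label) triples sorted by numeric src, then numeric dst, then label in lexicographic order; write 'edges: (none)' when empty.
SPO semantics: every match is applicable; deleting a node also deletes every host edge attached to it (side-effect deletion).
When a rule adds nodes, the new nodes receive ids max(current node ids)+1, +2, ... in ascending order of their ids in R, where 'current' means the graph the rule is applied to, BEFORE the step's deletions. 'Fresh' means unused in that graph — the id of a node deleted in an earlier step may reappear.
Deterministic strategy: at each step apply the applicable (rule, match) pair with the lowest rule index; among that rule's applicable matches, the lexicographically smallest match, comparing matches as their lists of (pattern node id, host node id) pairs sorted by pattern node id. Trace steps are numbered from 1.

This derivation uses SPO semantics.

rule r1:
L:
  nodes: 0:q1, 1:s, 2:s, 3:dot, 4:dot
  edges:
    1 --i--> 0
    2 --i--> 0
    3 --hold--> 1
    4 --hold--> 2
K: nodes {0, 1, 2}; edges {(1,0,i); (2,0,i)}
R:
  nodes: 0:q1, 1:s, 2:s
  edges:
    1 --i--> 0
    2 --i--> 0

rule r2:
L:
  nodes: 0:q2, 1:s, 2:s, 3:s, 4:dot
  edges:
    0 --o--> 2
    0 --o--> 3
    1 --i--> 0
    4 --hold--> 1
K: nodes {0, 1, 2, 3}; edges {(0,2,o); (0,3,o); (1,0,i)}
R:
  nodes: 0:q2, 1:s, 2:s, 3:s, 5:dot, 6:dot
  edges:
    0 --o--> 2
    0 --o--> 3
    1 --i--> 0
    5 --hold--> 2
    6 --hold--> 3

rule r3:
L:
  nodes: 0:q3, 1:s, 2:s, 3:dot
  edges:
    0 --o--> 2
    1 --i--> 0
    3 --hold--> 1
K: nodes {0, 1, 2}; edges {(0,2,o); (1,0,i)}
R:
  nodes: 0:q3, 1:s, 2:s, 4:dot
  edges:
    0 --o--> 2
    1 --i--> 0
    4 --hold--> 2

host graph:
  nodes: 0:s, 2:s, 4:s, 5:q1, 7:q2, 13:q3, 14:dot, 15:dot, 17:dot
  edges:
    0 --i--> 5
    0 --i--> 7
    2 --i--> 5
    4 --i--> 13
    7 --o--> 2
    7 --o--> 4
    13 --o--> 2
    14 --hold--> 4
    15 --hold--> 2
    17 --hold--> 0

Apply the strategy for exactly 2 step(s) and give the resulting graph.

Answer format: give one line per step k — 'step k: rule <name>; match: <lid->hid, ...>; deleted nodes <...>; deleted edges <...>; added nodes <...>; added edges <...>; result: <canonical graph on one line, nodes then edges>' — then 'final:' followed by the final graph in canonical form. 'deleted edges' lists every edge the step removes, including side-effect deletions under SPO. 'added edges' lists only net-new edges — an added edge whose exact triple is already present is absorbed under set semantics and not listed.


step 1: rule r1; match: 0->5, 1->0, 2->2, 3->17, 4->15; deleted nodes 15, 17; deleted edges (15,2,hold); (17,0,hold); added nodes (none); added edges (none); result: nodes: 0:s, 2:s, 4:s, 5:q1, 7:q2, 13:q3, 14:dot edges: (0,5,i); (0,7,i); (2,5,i); (4,13,i); (7,2,o); (7,4,o); (13,2,o); (14,4,hold)
step 2: rule r3; match: 0->13, 1->4, 2->2, 3->14; deleted nodes 14; deleted edges (14,4,hold); added nodes 15; added edges (15,2,hold); result: nodes: 0:s, 2:s, 4:s, 5:q1, 7:q2, 13:q3, 15:dot edges: (0,5,i); (0,7,i); (2,5,i); (4,13,i); (7,2,o); (7,4,o); (13,2,o); (15,2,hold)
final:
nodes: 0:s, 2:s, 4:s, 5:q1, 7:q2, 13:q3, 15:dot
edges: (0,5,i); (0,7,i); (2,5,i); (4,13,i); (7,2,o); (7,4,o); (13,2,o); (15,2,hold)


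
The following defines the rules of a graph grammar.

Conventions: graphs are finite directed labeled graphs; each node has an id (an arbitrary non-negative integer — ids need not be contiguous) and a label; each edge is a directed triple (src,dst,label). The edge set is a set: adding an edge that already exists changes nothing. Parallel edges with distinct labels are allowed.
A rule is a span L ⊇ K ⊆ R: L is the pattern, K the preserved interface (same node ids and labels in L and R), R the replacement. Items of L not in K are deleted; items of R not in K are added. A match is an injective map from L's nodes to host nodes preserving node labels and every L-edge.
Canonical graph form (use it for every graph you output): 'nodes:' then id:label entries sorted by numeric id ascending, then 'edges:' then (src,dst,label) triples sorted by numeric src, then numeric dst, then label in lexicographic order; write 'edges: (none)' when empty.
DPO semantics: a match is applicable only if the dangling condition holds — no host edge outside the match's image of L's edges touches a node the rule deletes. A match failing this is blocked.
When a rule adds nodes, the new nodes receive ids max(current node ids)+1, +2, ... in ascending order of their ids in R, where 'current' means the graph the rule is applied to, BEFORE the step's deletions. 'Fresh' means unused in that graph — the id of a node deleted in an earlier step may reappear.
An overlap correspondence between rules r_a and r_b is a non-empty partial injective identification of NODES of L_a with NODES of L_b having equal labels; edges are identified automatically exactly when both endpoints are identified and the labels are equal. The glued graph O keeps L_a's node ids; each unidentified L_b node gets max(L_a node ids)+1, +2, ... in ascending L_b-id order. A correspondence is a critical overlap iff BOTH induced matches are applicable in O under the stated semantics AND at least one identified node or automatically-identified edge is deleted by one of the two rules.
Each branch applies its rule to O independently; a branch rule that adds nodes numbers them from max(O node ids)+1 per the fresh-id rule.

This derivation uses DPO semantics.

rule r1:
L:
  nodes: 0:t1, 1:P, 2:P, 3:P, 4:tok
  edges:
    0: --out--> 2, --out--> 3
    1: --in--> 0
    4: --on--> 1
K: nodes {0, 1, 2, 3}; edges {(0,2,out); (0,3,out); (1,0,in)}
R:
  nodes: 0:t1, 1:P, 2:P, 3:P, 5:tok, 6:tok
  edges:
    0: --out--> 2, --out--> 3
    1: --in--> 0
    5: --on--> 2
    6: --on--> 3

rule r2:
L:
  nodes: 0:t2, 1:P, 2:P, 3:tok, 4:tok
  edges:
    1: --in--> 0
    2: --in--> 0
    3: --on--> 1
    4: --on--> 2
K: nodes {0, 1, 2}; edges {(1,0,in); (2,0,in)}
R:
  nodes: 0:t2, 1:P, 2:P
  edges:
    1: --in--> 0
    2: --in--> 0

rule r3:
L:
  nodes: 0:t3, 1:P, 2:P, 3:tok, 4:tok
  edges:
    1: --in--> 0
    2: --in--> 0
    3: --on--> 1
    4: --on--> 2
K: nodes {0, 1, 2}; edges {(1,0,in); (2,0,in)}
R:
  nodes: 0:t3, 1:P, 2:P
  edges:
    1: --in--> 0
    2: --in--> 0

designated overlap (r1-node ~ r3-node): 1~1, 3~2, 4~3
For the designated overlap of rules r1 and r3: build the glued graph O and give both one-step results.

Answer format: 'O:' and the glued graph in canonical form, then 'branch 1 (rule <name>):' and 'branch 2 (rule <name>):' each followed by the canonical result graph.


O:
nodes: 0:t1, 1:P, 2:P, 3:P, 4:tok, 5:t3, 6:tok
edges: (0,2,out); (0,3,out); (1,0,in); (1,5,in); (3,5,in); (4,1,on); (6,3,on)
branch 1 (rule r1):
nodes: 0:t1, 1:P, 2:P, 3:P, 5:t3, 6:tok, 7:tok, 8:tok
edges: (0,2,out); (0,3,out); (1,0,in); (1,5,in); (3,5,in); (6,3,on); (7,2,on); (8,3,on)
branch 2 (rule r3):
nodes: 0:t1, 1:P, 2:P, 3:P, 5:t3
edges: (0,2,out); (0,3,out); (1,0,in); (1,5,in); (3,5,in)


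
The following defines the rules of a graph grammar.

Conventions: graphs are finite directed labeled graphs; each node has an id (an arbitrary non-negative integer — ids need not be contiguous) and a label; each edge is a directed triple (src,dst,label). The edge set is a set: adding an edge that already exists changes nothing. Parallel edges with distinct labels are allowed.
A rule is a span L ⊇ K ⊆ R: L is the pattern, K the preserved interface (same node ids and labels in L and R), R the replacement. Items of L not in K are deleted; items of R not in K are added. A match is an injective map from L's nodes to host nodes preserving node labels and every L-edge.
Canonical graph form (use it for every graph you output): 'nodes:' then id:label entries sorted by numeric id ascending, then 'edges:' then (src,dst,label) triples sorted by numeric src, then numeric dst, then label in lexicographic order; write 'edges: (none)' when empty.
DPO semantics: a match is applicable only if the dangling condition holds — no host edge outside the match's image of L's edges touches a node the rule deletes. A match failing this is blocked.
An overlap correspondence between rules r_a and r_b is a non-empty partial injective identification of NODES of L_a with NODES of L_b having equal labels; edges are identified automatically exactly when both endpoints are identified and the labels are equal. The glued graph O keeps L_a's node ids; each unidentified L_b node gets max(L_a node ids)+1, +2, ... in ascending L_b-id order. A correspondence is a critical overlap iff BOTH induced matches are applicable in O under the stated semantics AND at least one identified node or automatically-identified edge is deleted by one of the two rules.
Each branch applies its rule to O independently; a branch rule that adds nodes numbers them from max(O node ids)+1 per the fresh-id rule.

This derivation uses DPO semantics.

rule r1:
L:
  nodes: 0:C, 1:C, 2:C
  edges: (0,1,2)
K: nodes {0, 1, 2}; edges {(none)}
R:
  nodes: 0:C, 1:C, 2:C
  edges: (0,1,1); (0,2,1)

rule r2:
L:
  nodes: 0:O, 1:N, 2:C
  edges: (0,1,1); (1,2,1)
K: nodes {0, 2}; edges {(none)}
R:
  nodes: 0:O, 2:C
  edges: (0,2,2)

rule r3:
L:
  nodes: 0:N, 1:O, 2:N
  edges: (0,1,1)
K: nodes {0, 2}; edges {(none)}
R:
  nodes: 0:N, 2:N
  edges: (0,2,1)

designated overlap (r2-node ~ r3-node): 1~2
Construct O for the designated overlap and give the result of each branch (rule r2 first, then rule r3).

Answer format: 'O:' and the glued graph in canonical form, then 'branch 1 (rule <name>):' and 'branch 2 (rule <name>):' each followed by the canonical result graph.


O:
nodes: 0:O, 1:N, 2:C, 3:N, 4:O
edges: (0,1,1); (1,2,1); (3,4,1)
branch 1 (rule r2):
nodes: 0:O, 2:C, 3:N, 4:O
edges: (0,2,2); (3,4,1)
branch 2 (rule r3):
nodes: 0:O, 1:N, 2:C, 3:N
edges: (0,1,1); (1,2,1); (3,1,1)


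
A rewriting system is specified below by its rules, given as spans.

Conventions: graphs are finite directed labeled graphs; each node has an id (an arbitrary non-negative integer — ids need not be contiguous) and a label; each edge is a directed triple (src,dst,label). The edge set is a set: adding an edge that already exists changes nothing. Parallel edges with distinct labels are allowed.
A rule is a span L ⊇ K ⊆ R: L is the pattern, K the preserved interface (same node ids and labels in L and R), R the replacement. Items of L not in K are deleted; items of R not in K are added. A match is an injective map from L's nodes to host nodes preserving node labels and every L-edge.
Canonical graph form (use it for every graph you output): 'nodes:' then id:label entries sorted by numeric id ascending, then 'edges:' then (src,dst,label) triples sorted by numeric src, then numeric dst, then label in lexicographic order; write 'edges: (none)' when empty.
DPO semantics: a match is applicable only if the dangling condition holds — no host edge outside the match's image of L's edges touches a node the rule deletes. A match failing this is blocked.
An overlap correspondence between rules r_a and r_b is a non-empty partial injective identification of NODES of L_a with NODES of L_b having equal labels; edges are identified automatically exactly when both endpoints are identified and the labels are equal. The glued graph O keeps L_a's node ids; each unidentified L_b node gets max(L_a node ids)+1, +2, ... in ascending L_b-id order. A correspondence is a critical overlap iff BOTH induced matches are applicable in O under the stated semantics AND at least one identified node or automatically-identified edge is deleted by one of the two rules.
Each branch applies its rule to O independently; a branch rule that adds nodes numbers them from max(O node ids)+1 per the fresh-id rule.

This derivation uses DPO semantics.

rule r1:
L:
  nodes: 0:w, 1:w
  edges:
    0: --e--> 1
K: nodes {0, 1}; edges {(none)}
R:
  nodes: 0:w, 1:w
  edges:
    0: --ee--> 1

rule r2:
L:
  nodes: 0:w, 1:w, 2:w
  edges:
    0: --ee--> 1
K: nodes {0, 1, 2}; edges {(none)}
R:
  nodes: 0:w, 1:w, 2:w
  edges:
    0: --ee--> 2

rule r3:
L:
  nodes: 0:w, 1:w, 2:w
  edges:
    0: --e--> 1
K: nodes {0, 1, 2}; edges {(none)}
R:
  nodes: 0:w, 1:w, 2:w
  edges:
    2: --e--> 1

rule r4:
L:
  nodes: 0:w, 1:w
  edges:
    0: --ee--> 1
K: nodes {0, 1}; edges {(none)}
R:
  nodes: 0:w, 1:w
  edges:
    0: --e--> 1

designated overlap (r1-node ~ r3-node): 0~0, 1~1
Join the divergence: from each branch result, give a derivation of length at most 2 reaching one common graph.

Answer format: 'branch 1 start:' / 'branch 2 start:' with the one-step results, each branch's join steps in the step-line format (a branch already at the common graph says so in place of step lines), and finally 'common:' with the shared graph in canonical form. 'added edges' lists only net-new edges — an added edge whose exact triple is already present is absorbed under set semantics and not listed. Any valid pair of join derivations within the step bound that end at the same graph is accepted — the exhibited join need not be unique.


branch 1 start:
nodes: 0:w, 1:w, 2:w
edges: (0,1,ee)
branch 2 start:
nodes: 0:w, 1:w, 2:w
edges: (2,1,e)
branch 1 step 1: rule r4; match: 0->0, 1->1; deleted nodes (none); deleted edges (0,1,ee); added nodes (none); added edges (0,1,e); result: nodes: 0:w, 1:w, 2:w edges: (0,1,e)
branch 2 step 1: rule r3; match: 0->2, 1->1, 2->0; deleted nodes (none); deleted edges (2,1,e); added nodes (none); added edges (0,1,e); result: nodes: 0:w, 1:w, 2:w edges: (0,1,e)
common:
nodes: 0:w, 1:w, 2:w
edges: (0,1,e)


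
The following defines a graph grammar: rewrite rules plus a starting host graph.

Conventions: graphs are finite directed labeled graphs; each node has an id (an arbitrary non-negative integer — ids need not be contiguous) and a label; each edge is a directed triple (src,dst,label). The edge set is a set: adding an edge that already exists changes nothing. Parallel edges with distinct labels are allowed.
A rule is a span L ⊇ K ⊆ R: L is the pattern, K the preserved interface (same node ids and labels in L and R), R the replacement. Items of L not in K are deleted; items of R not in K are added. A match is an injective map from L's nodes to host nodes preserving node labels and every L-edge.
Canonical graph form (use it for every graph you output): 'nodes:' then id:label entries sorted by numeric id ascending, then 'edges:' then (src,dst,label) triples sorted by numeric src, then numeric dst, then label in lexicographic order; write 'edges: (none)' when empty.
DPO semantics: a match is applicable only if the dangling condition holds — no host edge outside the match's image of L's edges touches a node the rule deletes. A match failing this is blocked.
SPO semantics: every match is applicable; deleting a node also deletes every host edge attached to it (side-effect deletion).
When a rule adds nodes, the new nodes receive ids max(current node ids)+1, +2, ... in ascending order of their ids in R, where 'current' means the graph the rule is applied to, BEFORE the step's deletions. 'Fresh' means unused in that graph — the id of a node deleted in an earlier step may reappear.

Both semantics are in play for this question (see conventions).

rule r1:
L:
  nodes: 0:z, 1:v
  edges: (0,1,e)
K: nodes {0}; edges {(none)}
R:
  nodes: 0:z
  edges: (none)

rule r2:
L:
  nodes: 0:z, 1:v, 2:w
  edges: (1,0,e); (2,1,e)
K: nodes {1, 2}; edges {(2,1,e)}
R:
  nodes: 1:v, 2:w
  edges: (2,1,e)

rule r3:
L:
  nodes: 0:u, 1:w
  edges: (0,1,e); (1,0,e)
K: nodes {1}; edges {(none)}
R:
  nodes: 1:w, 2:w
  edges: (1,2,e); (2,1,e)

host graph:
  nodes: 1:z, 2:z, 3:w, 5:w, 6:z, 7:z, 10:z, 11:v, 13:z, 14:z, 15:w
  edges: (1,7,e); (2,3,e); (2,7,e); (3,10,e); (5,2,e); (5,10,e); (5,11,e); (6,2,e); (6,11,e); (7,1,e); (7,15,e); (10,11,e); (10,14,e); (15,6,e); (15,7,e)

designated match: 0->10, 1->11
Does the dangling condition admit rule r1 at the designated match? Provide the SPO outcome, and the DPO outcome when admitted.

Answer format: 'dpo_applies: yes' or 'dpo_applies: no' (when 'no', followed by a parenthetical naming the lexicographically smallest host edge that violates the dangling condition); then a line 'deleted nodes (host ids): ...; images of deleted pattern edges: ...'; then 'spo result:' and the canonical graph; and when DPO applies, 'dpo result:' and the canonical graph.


dpo_applies: no
(the rule deletes node 11, which keeps host edge (5,11,e) outside the match image — the dangling condition fails, DPO blocks; SPO proceeds and side-deletes such edges)
deleted nodes (host ids): 11; images of deleted pattern edges: (10,11,e)
spo result:
nodes: 1:z, 2:z, 3:w, 5:w, 6:z, 7:z, 10:z, 13:z, 14:z, 15:w
edges: (1,7,e); (2,3,e); (2,7,e); (3,10,e); (5,2,e); (5,10,e); (6,2,e); (7,1,e); (7,15,e); (10,14,e); (15,6,e); (15,7,e)


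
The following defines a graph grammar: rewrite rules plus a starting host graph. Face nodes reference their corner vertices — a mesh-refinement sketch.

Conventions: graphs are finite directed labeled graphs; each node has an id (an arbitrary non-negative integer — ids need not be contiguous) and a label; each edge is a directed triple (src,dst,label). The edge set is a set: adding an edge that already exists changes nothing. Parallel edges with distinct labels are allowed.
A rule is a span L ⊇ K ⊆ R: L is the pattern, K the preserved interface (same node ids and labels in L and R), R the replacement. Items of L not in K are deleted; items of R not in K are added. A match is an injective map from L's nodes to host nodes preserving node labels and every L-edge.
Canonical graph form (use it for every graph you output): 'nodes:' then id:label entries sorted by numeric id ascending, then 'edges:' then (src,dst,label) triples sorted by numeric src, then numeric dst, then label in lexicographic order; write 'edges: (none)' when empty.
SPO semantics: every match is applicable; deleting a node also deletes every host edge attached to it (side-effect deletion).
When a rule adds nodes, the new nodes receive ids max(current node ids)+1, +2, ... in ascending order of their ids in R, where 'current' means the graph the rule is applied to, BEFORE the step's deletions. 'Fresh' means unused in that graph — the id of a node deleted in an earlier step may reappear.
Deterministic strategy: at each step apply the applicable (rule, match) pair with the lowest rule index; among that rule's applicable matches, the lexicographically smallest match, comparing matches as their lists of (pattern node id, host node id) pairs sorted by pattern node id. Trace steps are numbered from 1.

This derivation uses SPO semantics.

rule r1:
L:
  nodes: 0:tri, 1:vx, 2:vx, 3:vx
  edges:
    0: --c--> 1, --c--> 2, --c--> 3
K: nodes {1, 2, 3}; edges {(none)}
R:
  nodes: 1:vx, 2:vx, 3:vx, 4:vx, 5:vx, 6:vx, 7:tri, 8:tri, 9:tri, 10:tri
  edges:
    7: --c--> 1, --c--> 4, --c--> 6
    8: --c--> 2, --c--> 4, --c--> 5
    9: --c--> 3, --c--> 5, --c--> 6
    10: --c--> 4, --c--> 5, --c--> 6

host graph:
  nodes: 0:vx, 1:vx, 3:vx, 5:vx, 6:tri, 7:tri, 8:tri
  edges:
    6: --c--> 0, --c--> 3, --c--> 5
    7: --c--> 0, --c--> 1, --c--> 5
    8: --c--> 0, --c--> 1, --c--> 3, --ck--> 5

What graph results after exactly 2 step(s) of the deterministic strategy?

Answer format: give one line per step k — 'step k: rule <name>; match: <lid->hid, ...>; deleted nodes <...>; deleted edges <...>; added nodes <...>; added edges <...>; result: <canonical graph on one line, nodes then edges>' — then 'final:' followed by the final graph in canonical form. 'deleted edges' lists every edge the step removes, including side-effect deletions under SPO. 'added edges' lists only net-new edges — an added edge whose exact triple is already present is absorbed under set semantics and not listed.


step 1: rule r1; match: 0->6, 1->0, 2->3, 3->5; deleted nodes 6; deleted edges (6,0,c); (6,3,c); (6,5,c); added nodes 9, 10, 11, 12, 13, 14, 15; added edges (12,0,c); (12,9,c); (12,11,c); (13,3,c); (13,9,c); (13,10,c); (14,5,c); (14,10,c); (14,11,c); (15,9,c); (15,10,c); (15,11,c); result: nodes: 0:vx, 1:vx, 3:vx, 5:vx, 7:tri, 8:tri, 9:vx, 10:vx, 11:vx, 12:tri, 13:tri, 14:tri, 15:tri edges: (7,0,c); (7,1,c); (7,5,c); (8,0,c); (8,1,c); (8,3,c); (8,5,ck); (12,0,c); (12,9,c); (12,11,c); (13,3,c); (13,9,c); (13,10,c); (14,5,c); (14,10,c); (14,11,c); (15,9,c); (15,10,c); (15,11,c)
step 2: rule r1; match: 0->7, 1->0, 2->1, 3->5; deleted nodes 7; deleted edges (7,0,c); (7,1,c); (7,5,c); added nodes 16, 17, 18, 19, 20, 21, 22; added edges (19,0,c); (19,16,c); (19,18,c); (20,1,c); (20,16,c); (20,17,c); (21,5,c); (21,17,c); (21,18,c); (22,16,c); (22,17,c); (22,18,c); result: nodes: 0:vx, 1:vx, 3:vx, 5:vx, 8:tri, 9:vx, 10:vx, 11:vx, 12:tri, 13:tri, 14:tri, 15:tri, 16:vx, 17:vx, 18:vx, 19:tri, 20:tri, 21:tri, 22:tri edges: (8,0,c); (8,1,c); (8,3,c); (8,5,ck); (12,0,c); (12,9,c); (12,11,c); (13,3,c); (13,9,c); (13,10,c); (14,5,c); (14,10,c); (14,11,c); (15,9,c); (15,10,c); (15,11,c); (19,0,c); (19,16,c); (19,18,c); (20,1,c); (20,16,c); (20,17,c); (21,5,c); (21,17,c); (21,18,c); (22,16,c); (22,17,c); (22,18,c)
final:
nodes: 0:vx, 1:vx, 3:vx, 5:vx, 8:tri, 9:vx, 10:vx, 11:vx, 12:tri, 13:tri, 14:tri, 15:tri, 16:vx, 17:vx, 18:vx, 19:tri, 20:tri, 21:tri, 22:tri
edges: (8,0,c); (8,1,c); (8,3,c); (8,5,ck); (12,0,c); (12,9,c); (12,11,c); (13,3,c); (13,9,c); (13,10,c); (14,5,c); (14,10,c); (14,11,c); (15,9,c); (15,10,c); (15,11,c); (19,0,c); (19,16,c); (19,18,c); (20,1,c); (20,16,c); (20,17,c); (21,5,c); (21,17,c); (21,18,c); (22,16,c); (22,17,c); (22,18,c)


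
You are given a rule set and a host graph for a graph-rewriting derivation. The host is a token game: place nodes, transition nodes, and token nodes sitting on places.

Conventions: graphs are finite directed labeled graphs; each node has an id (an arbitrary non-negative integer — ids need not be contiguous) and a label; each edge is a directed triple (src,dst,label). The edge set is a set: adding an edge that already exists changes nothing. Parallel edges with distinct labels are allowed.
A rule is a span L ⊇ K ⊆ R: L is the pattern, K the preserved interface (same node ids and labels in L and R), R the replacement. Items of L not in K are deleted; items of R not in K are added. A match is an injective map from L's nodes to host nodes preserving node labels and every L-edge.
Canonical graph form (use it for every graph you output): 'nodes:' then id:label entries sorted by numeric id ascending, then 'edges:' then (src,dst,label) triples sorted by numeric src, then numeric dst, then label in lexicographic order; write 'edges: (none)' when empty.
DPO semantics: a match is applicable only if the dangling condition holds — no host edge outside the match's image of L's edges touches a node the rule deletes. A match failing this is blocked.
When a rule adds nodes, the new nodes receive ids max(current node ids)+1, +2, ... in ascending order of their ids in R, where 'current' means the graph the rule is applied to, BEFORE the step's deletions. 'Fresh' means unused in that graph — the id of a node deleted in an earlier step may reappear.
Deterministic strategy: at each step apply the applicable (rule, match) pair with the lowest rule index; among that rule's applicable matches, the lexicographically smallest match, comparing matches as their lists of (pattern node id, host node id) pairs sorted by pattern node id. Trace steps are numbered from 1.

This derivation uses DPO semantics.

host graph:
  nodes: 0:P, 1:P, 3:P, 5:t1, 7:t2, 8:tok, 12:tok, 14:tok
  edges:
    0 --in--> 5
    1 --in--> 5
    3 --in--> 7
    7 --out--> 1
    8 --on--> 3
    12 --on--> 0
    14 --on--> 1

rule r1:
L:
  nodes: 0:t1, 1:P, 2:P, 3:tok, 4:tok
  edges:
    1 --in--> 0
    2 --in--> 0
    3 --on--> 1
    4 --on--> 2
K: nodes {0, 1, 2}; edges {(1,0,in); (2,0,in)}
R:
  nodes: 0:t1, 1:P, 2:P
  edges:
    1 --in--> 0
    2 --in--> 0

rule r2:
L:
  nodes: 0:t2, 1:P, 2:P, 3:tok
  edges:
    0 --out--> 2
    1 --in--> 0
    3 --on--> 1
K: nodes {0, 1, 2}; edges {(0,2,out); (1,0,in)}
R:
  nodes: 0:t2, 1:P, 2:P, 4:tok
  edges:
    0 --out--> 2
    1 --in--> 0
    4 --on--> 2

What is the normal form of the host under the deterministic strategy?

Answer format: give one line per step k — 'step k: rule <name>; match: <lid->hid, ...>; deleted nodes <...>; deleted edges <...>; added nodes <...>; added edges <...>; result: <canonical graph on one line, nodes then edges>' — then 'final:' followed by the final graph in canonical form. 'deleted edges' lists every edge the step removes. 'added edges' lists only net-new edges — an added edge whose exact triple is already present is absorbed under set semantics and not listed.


step 1: rule r1; match: 0->5, 1->0, 2->1, 3->12, 4->14; deleted nodes 12, 14; deleted edges (12,0,on); (14,1,on); added nodes (none); added edges (none); result: nodes: 0:P, 1:P, 3:P, 5:t1, 7:t2, 8:tok edges: (0,5,in); (1,5,in); (3,7,in); (7,1,out); (8,3,on)
step 2: rule r2; match: 0->7, 1->3, 2->1, 3->8; deleted nodes 8; deleted edges (8,3,on); added nodes 9; added edges (9,1,on); result: nodes: 0:P, 1:P, 3:P, 5:t1, 7:t2, 9:tok edges: (0,5,in); (1,5,in); (3,7,in); (7,1,out); (9,1,on)
final:
nodes: 0:P, 1:P, 3:P, 5:t1, 7:t2, 9:tok
edges: (0,5,in); (1,5,in); (3,7,in); (7,1,out); (9,1,on)
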